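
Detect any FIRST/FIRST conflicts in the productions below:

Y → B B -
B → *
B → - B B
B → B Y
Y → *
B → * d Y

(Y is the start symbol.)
Yes. Y → B B '-' / Y → '*' on { '*' }; B → '*' / B → B Y on { '*' }; B → '*' / B → '*' d Y on { '*' }; B → '-' B B / B → B Y on { '-' }; B → B Y / B → '*' d Y on { '*' }

A FIRST/FIRST conflict occurs when two productions N → α and N → β for the same non-terminal have FIRST(α) ∩ FIRST(β) ≠ ∅ (with ε ∈ FIRST of a nullable right-hand side, so two nullable alternatives also conflict).

FIRST sets of the non-terminals at (or reachable through a nullable prefix from) the front of some alternative:
  FIRST(B) = { '*', '-' }

Productions for Y:
  Y → B B -: FIRST = { '*', '-' }
  Y → *: FIRST = { '*' }
Productions for B:
  B → *: FIRST = { '*' }
  B → - B B: FIRST = { '-' }
  B → B Y: FIRST = { '*', '-' }
  B → * d Y: FIRST = { '*' }

Conflict for Y: Y → B B - and Y → *
  Overlap: { '*' }
Conflict for B: B → * and B → B Y
  Overlap: { '*' }
Conflict for B: B → * and B → * d Y
  Overlap: { '*' }
Conflict for B: B → - B B and B → B Y
  Overlap: { '-' }
Conflict for B: B → B Y and B → * d Y
  Overlap: { '*' }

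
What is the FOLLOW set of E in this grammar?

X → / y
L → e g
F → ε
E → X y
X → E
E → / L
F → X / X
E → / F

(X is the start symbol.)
In X → E: E is at the end, add FOLLOW(X)

The FOLLOW sets referred to above (computed the same way, to a fixed point):
  FOLLOW(X) = { $, '/', 'y' }

Taking the union: FOLLOW(E) = { $, '/', 'y' }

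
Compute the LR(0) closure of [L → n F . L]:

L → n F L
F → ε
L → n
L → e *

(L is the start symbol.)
To compute CLOSURE, for each item [A → α.Bβ] where B is a non-terminal, add [B → .γ] for all productions B → γ; repeat for the newly added items until nothing changes.

Start with: [L → n F . L]
  [L → n F . L] has the dot before L: add [L → . n F L], [L → . n], [L → . e *]
No further items can be added.

CLOSURE = { [L → . e *], [L → . n F L], [L → . n], [L → n F . L] }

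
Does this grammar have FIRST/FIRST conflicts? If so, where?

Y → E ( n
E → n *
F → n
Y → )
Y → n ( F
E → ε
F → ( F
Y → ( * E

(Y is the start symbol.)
A FIRST/FIRST conflict occurs when two productions N → α and N → β for the same non-terminal have FIRST(α) ∩ FIRST(β) ≠ ∅ (with ε ∈ FIRST of a nullable right-hand side, so two nullable alternatives also conflict).

FIRST sets of the non-terminals at (or reachable through a nullable prefix from) the front of some alternative:
  FIRST(E) = { 'n', ε }

Productions for Y:
  Y → E ( n: FIRST = { '(', 'n' }
  Y → ): FIRST = { ')' }
  Y → n ( F: FIRST = { 'n' }
  Y → ( * E: FIRST = { '(' }
Productions for E:
  E → n *: FIRST = { 'n' }
  E → ε: FIRST = { ε }
Productions for F:
  F → n: FIRST = { 'n' }
  F → ( F: FIRST = { '(' }

Conflict for Y: Y → E ( n and Y → n ( F
  Overlap: { 'n' }
Conflict for Y: Y → E ( n and Y → ( * E
  Overlap: { '(' }

Answer: Yes. Y → E '(' n / Y → n '(' F on { 'n' }; Y → E '(' n / Y → '(' '*' E on { '(' }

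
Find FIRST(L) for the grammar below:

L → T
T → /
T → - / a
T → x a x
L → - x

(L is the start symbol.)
To compute FIRST(L), examine every production with L on the left-hand side, reading each right-hand side left to right until a non-nullable symbol is reached.

FIRST sets of the other non-terminals involved (by the same procedure, iterated to a fixed point):
  FIRST(T) = { '-', '/', 'x' }

From L → T:
  - T is a non-terminal: add FIRST(T) \ {ε} = { '-', '/', 'x' }
    T is not nullable, so stop
From L → - x:
  - '-' is a terminal: add '-' and stop

Collecting: FIRST(L) = { '-', '/', 'x' }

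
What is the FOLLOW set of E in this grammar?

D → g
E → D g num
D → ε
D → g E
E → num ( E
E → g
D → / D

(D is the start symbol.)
{ $, 'g' }

In D → g E: E is at the end, add FOLLOW(D)
In E → num ( E: E is at the end; this adds FOLLOW(E) to itself — nothing new

The FOLLOW sets referred to above (computed the same way, to a fixed point):
  FOLLOW(D) = { $, 'g' }

Taking the union: FOLLOW(E) = { $, 'g' }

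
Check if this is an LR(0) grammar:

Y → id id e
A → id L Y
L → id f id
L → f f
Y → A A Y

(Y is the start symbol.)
Yes, the grammar is LR(0)

Augment with Y' → Y and build the canonical LR(0) collection (I0 = CLOSURE({[Y' → . Y]}), then GOTO on every symbol after a dot until no new states appear). It has 16 states:
  I0: { [A → . id L Y], [Y → . A A Y], [Y → . id id e], [Y' → . Y] }  — shift
  I1: { [A → . id L Y], [Y → A . A Y] }  — shift
  I2: { [Y' → Y .] }  — accept
  I3: { [A → id . L Y], [L → . f f], [L → . id f id], [Y → id . id e] }  — shift
  I4: { [A → . id L Y], [A → id L . Y], [Y → . A A Y], [Y → . id id e] }  — shift
  I5: { [L → f . f] }  — shift
  I6: { [L → id . f id], [Y → id id . e] }  — shift
  I7: { [Y → id id e .] }  — reduce
  I8: { [L → id f . id] }  — shift
  I9: { [L → id f id .] }  — reduce
  I10: { [L → f f .] }  — reduce
  I11: { [A → id L Y .] }  — reduce
  I12: { [A → . id L Y], [Y → . A A Y], [Y → . id id e], [Y → A A . Y] }  — shift
  I13: { [A → id . L Y], [L → . f f], [L → . id f id] }  — shift
  I14: { [L → id . f id] }  — shift
  I15: { [Y → A A Y .] }  — reduce

Every state is either a pure shift/goto state or contains exactly one complete item and nothing to shift — no conflicts. The grammar is LR(0).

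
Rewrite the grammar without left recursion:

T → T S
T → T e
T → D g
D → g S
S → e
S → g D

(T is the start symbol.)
T is directly left-recursive. The standard transformation for
  A → A α₁ | ... | A α_m | β₁ | ... | β_n
is
  A  → β₁ A' | ... | β_n A'
  A' → α₁ A' | ... | α_m A' | ε

T → D g becomes T → D g T'
T → T S becomes T' → S T'
T → T e becomes T' → e T'
Add T' → ε

Productions for other non-terminals are unchanged:
  D → g S
  S → e
  S → g D

Resulting grammar:
T → D g T'
T' → S T'
T' → e T'
T' → ε
D → g S
S → e
S → g D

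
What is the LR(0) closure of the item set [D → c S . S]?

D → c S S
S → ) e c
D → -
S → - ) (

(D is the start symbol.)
{ [D → c S . S], [S → . ) e c], [S → . - ) (] }

To compute CLOSURE, for each item [A → α.Bβ] where B is a non-terminal, add [B → .γ] for all productions B → γ; repeat for the newly added items until nothing changes.

Start with: [D → c S . S]
  [D → c S . S] has the dot before S: add [S → . ) e c], [S → . - ) (]
No further items can be added.

CLOSURE = { [D → c S . S], [S → . ) e c], [S → . - ) (] }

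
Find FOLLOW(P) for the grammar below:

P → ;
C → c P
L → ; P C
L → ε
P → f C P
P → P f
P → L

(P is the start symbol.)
To compute FOLLOW(P), find every occurrence of P on a right-hand side N → α P β: add FIRST(β) \ {ε}, and if β is empty or nullable also add FOLLOW(N). Iterate to a fixed point.

P is the start symbol, so $ ∈ FOLLOW(P).
In C → c P: P is at the end, add FOLLOW(C)
In L → ; P C: P is followed by C, add FIRST(C) \ {ε} = { 'c' }
In P → f C P: P is at the end; this adds FOLLOW(P) to itself — nothing new
In P → P f: P is followed by f, add FIRST(f) \ {ε} = { 'f' }

The FOLLOW sets referred to above (computed the same way, to a fixed point):
  FOLLOW(C) = { $, ';', 'c', 'f' }

Taking the union: FOLLOW(P) = { $, ';', 'c', 'f' }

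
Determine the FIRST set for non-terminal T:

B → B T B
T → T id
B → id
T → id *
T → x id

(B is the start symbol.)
To compute FIRST(T), examine every production with T on the left-hand side, reading each right-hand side left to right until a non-nullable symbol is reached.

From T → T id:
  - T is the symbol being defined: contributes nothing new
    T is not nullable, so stop
From T → id *:
  - id is a terminal: add 'id' and stop
From T → x id:
  - x is a terminal: add 'x' and stop

Collecting: FIRST(T) = { 'id', 'x' }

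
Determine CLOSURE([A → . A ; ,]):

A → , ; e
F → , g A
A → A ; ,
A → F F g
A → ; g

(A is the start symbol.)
To compute CLOSURE, for each item [A → α.Bβ] where B is a non-terminal, add [B → .γ] for all productions B → γ; repeat for the newly added items until nothing changes.

Start with: [A → . A ; ,]
  [A → . A ; ,] has the dot before A: add [A → . , ; e], [A → . F F g], [A → . ; g]
  [A → . F F g] has the dot before F: add [F → . , g A]
No further items can be added.

CLOSURE = { [A → . , ; e], [A → . ; g], [A → . A ; ,], [A → . F F g], [F → . , g A] }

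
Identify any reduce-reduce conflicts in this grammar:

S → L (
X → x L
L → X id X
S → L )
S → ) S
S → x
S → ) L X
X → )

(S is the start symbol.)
A reduce-reduce conflict occurs when an LR(0) state has two complete items [A → α .] and [B → β .] — both call for a reduction, and with no lookahead the parser cannot choose between them.

Augment with S' → S and build the canonical LR(0) collection (I0 = CLOSURE({[S' → . S]}), then GOTO on every symbol after a dot until no new states appear). It has 17 states:
  I0: { [L → . X id X], [S → . ) L X], [S → . ) S], [S → . L (], [S → . L )], [S → . x], [S' → . S], [X → . )], [X → . x L] }  — shift
  I1: { [L → . X id X], [S → ) . L X], [S → ) . S], [S → . ) L X], [S → . ) S], [S → . L (], [S → . L )], [S → . x], [X → ) .], [X → . )], [X → . x L] }  — shift, reduce
  I2: { [S → L . (], [S → L . )] }  — shift
  I3: { [S' → S .] }  — accept
  I4: { [L → X . id X] }  — shift
  I5: { [L → . X id X], [S → x .], [X → . )], [X → . x L], [X → x . L] }  — shift, reduce
  I6: { [X → ) .] }  — reduce
  I7: { [X → x L .] }  — reduce
  I8: { [L → . X id X], [X → . )], [X → . x L], [X → x . L] }  — shift
  I9: { [L → X id . X], [X → . )], [X → . x L] }  — shift
  I10: { [L → X id X .] }  — reduce
  I11: { [S → L ( .] }  — reduce
  I12: { [S → L ) .] }  — reduce
  I13: { [S → ) L . X], [S → L . (], [S → L . )], [X → . )], [X → . x L] }  — shift
  I14: { [S → ) S .] }  — reduce
  I15: { [S → L ) .], [X → ) .] }  — 2 reduces
  I16: { [S → ) L X .] }  — reduce

I15 contains complete items [S → L ) .], [X → ) .] — reduce-reduce conflict.

Answer: Yes — I15: [S → L ) .] vs [X → ) .]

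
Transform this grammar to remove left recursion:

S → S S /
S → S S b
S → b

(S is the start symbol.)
S → b S'
S' → S / S'
S' → S b S'
S' → ε

S is directly left-recursive. The standard transformation for
  A → A α₁ | ... | A α_m | β₁ | ... | β_n
is
  A  → β₁ A' | ... | β_n A'
  A' → α₁ A' | ... | α_m A' | ε

S → b becomes S → b S'
S → S S / becomes S' → S / S'
S → S S b becomes S' → S b S'
Add S' → ε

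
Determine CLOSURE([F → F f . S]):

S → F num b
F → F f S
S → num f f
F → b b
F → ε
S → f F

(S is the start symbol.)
Start with: [F → F f . S]
  [F → F f . S] has the dot before S: add [S → . F num b], [S → . num f f], [S → . f F]
  [S → . F num b] has the dot before F: add [F → . F f S], [F → . b b], [F → .]
No further items can be added.

CLOSURE = { [F → . F f S], [F → . b b], [F → .], [F → F f . S], [S → . F num b], [S → . f F], [S → . num f f] }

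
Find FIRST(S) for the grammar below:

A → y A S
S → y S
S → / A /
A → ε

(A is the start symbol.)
To compute FIRST(S), examine every production with S on the left-hand side, reading each right-hand side left to right until a non-nullable symbol is reached.

From S → y S:
  - y is a terminal: add 'y' and stop
From S → / A /:
  - '/' is a terminal: add '/' and stop

Collecting: FIRST(S) = { '/', 'y' }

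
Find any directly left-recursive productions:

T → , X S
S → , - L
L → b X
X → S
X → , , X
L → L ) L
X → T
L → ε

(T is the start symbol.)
T → , X S: starts with ','
S → , - L: starts with ','
L → b X: starts with b
X → S: starts with S
X → , , X: starts with ','
L → L ) L: LEFT RECURSIVE (starts with L)
X → T: starts with T
L → ε: starts with ε

The grammar has direct left recursion on: L.

Answer: Yes, L is left-recursive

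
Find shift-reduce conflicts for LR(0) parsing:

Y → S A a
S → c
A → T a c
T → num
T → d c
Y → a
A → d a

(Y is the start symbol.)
No shift-reduce conflicts

A shift-reduce conflict occurs when an LR(0) state has both:
  - a complete (reduce) item [A → α .] (dot at the end), and
  - a shift item [B → β . c γ] (dot before a terminal).

Augment with Y' → Y and build the canonical LR(0) collection (I0 = CLOSURE({[Y' → . Y]}), then GOTO on every symbol after a dot until no new states appear). It has 14 states:
  I0: { [S → . c], [Y → . S A a], [Y → . a], [Y' → . Y] }  — shift
  I1: { [A → . T a c], [A → . d a], [T → . d c], [T → . num], [Y → S . A a] }  — shift
  I2: { [Y' → Y .] }  — accept
  I3: { [Y → a .] }  — reduce
  I4: { [S → c .] }  — reduce
  I5: { [Y → S A . a] }  — shift
  I6: { [A → T . a c] }  — shift
  I7: { [A → d . a], [T → d . c] }  — shift
  I8: { [T → num .] }  — reduce
  I9: { [A → d a .] }  — reduce
  I10: { [T → d c .] }  — reduce
  I11: { [A → T a . c] }  — shift
  I12: { [A → T a c .] }  — reduce
  I13: { [Y → S A a .] }  — reduce

No state contains both a complete item and a shift item.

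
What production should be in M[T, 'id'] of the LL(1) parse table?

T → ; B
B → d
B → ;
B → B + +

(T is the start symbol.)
To find M[T, 'id'], we find productions for T where 'id' is in the predict set (PREDICT(N → α) = (FIRST(α) \ {ε}) ∪ (FOLLOW(N) if α ⇒* ε)).

T → ; B: PREDICT = { ';' }

M[T, 'id'] is empty (no production applies)

Answer: Empty (error entry)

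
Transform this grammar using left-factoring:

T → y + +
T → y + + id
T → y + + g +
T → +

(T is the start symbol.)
Left-factoring transforms A → αβ₁ | αβ₂ into A → αA' and A' → β₁ | β₂
(α is the longest common prefix among the alternatives). Repeat until
no nonterminal has two alternatives with a common prefix.

Round 1: T has alternatives sharing prefix 'y + +'. Introduce T': T → y + + T'
  Add: T' → ε
  Add: T' → id
  Add: T' → g +

No remaining common prefixes — done.

Resulting grammar:
T → y + + T'
T' → ε
T' → id
T' → g +
T → +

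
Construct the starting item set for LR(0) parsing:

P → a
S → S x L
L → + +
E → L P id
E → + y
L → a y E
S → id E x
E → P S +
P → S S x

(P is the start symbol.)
First, augment the grammar with P' → P
I₀ = CLOSURE({ [P' → . P] }):
  [P' → . P] has the dot before P: add [P → . a], [P → . S S x]
  [P → . S S x] has the dot before S: add [S → . S x L], [S → . id E x]
No further items can be added.

I₀ = { [P → . S S x], [P → . a], [P' → . P], [S → . S x L], [S → . id E x] }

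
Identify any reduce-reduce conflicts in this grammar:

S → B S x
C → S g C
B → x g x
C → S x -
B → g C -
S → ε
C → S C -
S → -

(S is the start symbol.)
No reduce-reduce conflicts

Augment with S' → S and build the canonical LR(0) collection (I0 = CLOSURE({[S' → . S]}), then GOTO on every symbol after a dot until no new states appear). It has 19 states:
  I0: { [B → . g C -], [B → . x g x], [S → . -], [S → . B S x], [S → .], [S' → . S] }  — shift, reduce
  I1: { [S → - .] }  — reduce
  I2: { [B → . g C -], [B → . x g x], [S → . -], [S → . B S x], [S → .], [S → B . S x] }  — shift, reduce
  I3: { [S' → S .] }  — accept
  I4: { [B → . g C -], [B → . x g x], [B → g . C -], [C → . S C -], [C → . S g C], [C → . S x -], [S → . -], [S → . B S x], [S → .] }  — shift, reduce
  I5: { [B → x . g x] }  — shift
  I6: { [B → x g . x] }  — shift
  I7: { [B → x g x .] }  — reduce
  I8: { [B → g C . -] }  — shift
  I9: { [B → . g C -], [B → . x g x], [C → . S C -], [C → . S g C], [C → . S x -], [C → S . C -], [C → S . g C], [C → S . x -], [S → . -], [S → . B S x], [S → .] }  — shift, reduce
  I10: { [C → S C . -] }  — shift
  I11: { [B → . g C -], [B → . x g x], [B → g . C -], [C → . S C -], [C → . S g C], [C → . S x -], [C → S g . C], [S → . -], [S → . B S x], [S → .] }  — shift, reduce
  I12: { [B → x . g x], [C → S x . -] }  — shift
  I13: { [C → S x - .] }  — reduce
  I14: { [B → g C . -], [C → S g C .] }  — shift, reduce
  I15: { [B → g C - .] }  — reduce
  I16: { [C → S C - .] }  — reduce
  I17: { [S → B S . x] }  — shift
  I18: { [S → B S x .] }  — reduce

No state contains more than one complete item.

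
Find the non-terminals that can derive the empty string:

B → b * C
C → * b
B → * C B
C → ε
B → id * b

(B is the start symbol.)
{ 'C' }

A non-terminal is nullable if it can derive ε (the empty string): either it has an ε-production, or it has a production whose right-hand side consists entirely of nullable non-terminals.

ε-productions: C → ε
So C is immediately nullable.
No further non-terminal can be added: every production for the remaining non-terminals contains a terminal or a non-nullable non-terminal.
Nullable = { 'C' }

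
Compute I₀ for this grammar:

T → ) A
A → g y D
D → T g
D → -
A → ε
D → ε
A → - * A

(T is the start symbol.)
{ [T → . ) A], [T' → . T] }

First, augment the grammar with T' → T
I₀ = CLOSURE({ [T' → . T] }):
  [T' → . T] has the dot before T: add [T → . ) A]
No further items can be added.

I₀ = { [T → . ) A], [T' → . T] }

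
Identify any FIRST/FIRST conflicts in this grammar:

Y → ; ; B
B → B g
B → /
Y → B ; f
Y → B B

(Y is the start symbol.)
FIRST sets of the non-terminals at (or reachable through a nullable prefix from) the front of some alternative:
  FIRST(B) = { '/' }

Productions for Y:
  Y → ; ; B: FIRST = { ';' }
  Y → B ; f: FIRST = { '/' }
  Y → B B: FIRST = { '/' }
Productions for B:
  B → B g: FIRST = { '/' }
  B → /: FIRST = { '/' }

Conflict for Y: Y → B ; f and Y → B B
  Overlap: { '/' }
Conflict for B: B → B g and B → /
  Overlap: { '/' }

Answer: Yes. Y → B ';' f / Y → B B on { '/' }; B → B g / B → '/' on { '/' }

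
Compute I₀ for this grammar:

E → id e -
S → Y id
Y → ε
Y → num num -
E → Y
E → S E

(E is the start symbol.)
{ [E → . S E], [E → . Y], [E → . id e -], [E' → . E], [S → . Y id], [Y → . num num -], [Y → .] }

First, augment the grammar with E' → E
I₀ = CLOSURE({ [E' → . E] }):
  [E' → . E] has the dot before E: add [E → . id e -], [E → . Y], [E → . S E]
  [E → . Y] has the dot before Y: add [Y → .], [Y → . num num -]
  [E → . S E] has the dot before S: add [S → . Y id]
No further items can be added.

I₀ = { [E → . S E], [E → . Y], [E → . id e -], [E' → . E], [S → . Y id], [Y → . num num -], [Y → .] }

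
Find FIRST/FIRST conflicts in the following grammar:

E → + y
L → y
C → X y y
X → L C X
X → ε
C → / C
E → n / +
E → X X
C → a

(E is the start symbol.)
A FIRST/FIRST conflict occurs when two productions N → α and N → β for the same non-terminal have FIRST(α) ∩ FIRST(β) ≠ ∅ (with ε ∈ FIRST of a nullable right-hand side, so two nullable alternatives also conflict).

FIRST sets of the non-terminals at (or reachable through a nullable prefix from) the front of some alternative:
  FIRST(X) = { 'y', ε }
  FIRST(L) = { 'y' }

Productions for E:
  E → + y: FIRST = { '+' }
  E → n / +: FIRST = { 'n' }
  E → X X: FIRST = { 'y', ε }
Productions for C:
  C → X y y: FIRST = { 'y' }
  C → / C: FIRST = { '/' }
  C → a: FIRST = { 'a' }
Productions for X:
  X → L C X: FIRST = { 'y' }
  X → ε: FIRST = { ε }
L has only one production, so no FIRST/FIRST conflict is possible there.

All alternatives of each non-terminal have pairwise disjoint FIRST sets.

Answer: No FIRST/FIRST conflicts.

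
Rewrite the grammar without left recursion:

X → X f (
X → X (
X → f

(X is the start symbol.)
X is directly left-recursive. The standard transformation for
  A → A α₁ | ... | A α_m | β₁ | ... | β_n
is
  A  → β₁ A' | ... | β_n A'
  A' → α₁ A' | ... | α_m A' | ε

X → f becomes X → f X'
X → X f ( becomes X' → f ( X'
X → X ( becomes X' → ( X'
Add X' → ε

Resulting grammar:
X → f X'
X' → f ( X'
X' → ( X'
X' → ε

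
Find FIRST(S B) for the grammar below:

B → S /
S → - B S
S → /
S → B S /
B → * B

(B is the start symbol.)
{ '*', '-', '/' }

FIRST sets of the non-terminals involved (from the grammar, by fixed-point iteration):
  FIRST(S) = { '*', '-', '/' }

To compute FIRST(S B), process the symbols left to right:
Symbol S is a non-terminal. Add FIRST(S) \ {ε} = { '*', '-', '/' }
S is not nullable (ε ∉ FIRST(S)), so stop here.
FIRST(S B) = { '*', '-', '/' }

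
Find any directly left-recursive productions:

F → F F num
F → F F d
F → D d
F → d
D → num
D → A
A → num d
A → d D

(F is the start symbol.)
Direct left recursion occurs when N → N α for some non-terminal N (the right-hand side begins with the left-hand side itself).

F → F F num: LEFT RECURSIVE (starts with F)
F → F F d: LEFT RECURSIVE (starts with F)
F → D d: starts with D
F → d: starts with d
D → num: starts with num
D → A: starts with A
A → num d: starts with num
A → d D: starts with d

The grammar has direct left recursion on: F.

Answer: Yes, F is left-recursive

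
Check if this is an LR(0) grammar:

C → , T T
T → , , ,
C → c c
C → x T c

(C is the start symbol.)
Yes, the grammar is LR(0)

A grammar is LR(0) if no state in the canonical LR(0) collection has:
  - both a shift item (dot before a terminal) and a complete item (shift-reduce conflict), or
  - two or more complete items (reduce-reduce conflict; the accept item [C' → C .] counts as a complete item here).

Augment with C' → C and build the canonical LR(0) collection (I0 = CLOSURE({[C' → . C]}), then GOTO on every symbol after a dot until no new states appear). It has 13 states:
  I0: { [C → . , T T], [C → . c c], [C → . x T c], [C' → . C] }  — shift
  I1: { [C → , . T T], [T → . , , ,] }  — shift
  I2: { [C' → C .] }  — accept
  I3: { [C → c . c] }  — shift
  I4: { [C → x . T c], [T → . , , ,] }  — shift
  I5: { [T → , . , ,] }  — shift
  I6: { [C → x T . c] }  — shift
  I7: { [C → x T c .] }  — reduce
  I8: { [T → , , . ,] }  — shift
  I9: { [T → , , , .] }  — reduce
  I10: { [C → c c .] }  — reduce
  I11: { [C → , T . T], [T → . , , ,] }  — shift
  I12: { [C → , T T .] }  — reduce

Every state is either a pure shift/goto state or contains exactly one complete item and nothing to shift — no conflicts. The grammar is LR(0).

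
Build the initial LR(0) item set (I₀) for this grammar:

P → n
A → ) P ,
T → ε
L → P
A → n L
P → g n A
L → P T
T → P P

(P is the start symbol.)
First, augment the grammar with P' → P
I₀ = CLOSURE({ [P' → . P] }):
  [P' → . P] has the dot before P: add [P → . n], [P → . g n A]
No further items can be added.

I₀ = { [P → . g n A], [P → . n], [P' → . P] }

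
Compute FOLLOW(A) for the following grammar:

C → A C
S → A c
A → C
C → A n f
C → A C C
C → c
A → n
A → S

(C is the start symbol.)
To compute FOLLOW(A), find every occurrence of A on a right-hand side N → α A β: add FIRST(β) \ {ε}, and if β is empty or nullable also add FOLLOW(N). Iterate to a fixed point.

In C → A C: A is followed by C, add FIRST(C) \ {ε} = { 'c', 'n' }
In S → A c: A is followed by c, add FIRST(c) \ {ε} = { 'c' }
In C → A n f: A is followed by n f, add FIRST(n f) \ {ε} = { 'n' }
In C → A C C: A is followed by C C, add FIRST(C C) \ {ε} = { 'c', 'n' }

Taking the union: FOLLOW(A) = { 'c', 'n' }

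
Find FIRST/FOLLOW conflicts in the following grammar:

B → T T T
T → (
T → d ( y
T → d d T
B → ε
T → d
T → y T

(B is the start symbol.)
A FIRST/FOLLOW conflict occurs when a non-terminal N has a nullable alternative N → β (β ⇒* ε) and another alternative N → α with FIRST(α) ∩ FOLLOW(N) ≠ ∅: on such a lookahead the parser cannot decide between expanding α and letting N vanish via β.

Nullable non-terminals: B.
FIRST sets used below: FIRST(T) = { '(', 'd', 'y' }

B: nullable alternative(s) B → ε; FOLLOW(B) = { $ }
  B → T T T: FIRST \ {ε} = { '(', 'd', 'y' } — disjoint from FOLLOW(B)
  B → ε: FIRST \ {ε} = { } — this is the only nullable alternative, skip

T has no nullable alternative, so no FIRST/FOLLOW check is needed there.

No FIRST/FOLLOW conflicts found.

Answer: No FIRST/FOLLOW conflicts.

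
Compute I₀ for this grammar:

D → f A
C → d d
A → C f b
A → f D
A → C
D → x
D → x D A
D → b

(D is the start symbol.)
{ [D → . b], [D → . f A], [D → . x D A], [D → . x], [D' → . D] }

First, augment the grammar with D' → D
I₀ = CLOSURE({ [D' → . D] }):
  [D' → . D] has the dot before D: add [D → . f A], [D → . x], [D → . x D A], [D → . b]
No further items can be added.

I₀ = { [D → . b], [D → . f A], [D → . x D A], [D → . x], [D' → . D] }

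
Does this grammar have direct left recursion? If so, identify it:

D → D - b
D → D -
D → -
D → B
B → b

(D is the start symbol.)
Yes, D is left-recursive

Direct left recursion occurs when N → N α for some non-terminal N (the right-hand side begins with the left-hand side itself).

D → D - b: LEFT RECURSIVE (starts with D)
D → D -: LEFT RECURSIVE (starts with D)
D → -: starts with '-'
D → B: starts with B
B → b: starts with b

The grammar has direct left recursion on: D.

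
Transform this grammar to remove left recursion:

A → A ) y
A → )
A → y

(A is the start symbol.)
A → ) A'
A → y A'
A' → ) y A'
A' → ε

A is directly left-recursive. The standard transformation for
  A → A α₁ | ... | A α_m | β₁ | ... | β_n
is
  A  → β₁ A' | ... | β_n A'
  A' → α₁ A' | ... | α_m A' | ε

A → ) becomes A → ) A'
A → y becomes A → y A'
A → A ) y becomes A' → ) y A'
Add A' → ε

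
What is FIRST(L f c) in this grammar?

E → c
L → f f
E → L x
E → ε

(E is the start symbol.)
{ 'f' }

FIRST sets of the non-terminals involved (from the grammar, by fixed-point iteration):
  FIRST(L) = { 'f' }

To compute FIRST(L f c), process the symbols left to right:
Symbol L is a non-terminal. Add FIRST(L) \ {ε} = { 'f' }
L is not nullable (ε ∉ FIRST(L)), so stop here.
FIRST(L f c) = { 'f' }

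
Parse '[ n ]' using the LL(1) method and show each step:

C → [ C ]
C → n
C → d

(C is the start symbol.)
LL(1) parsing maintains a stack (initially the start symbol over $) and the input. At each step: if the stack top is a terminal, match it against the current input token; if it is a non-terminal N, replace it with the RHS of M[N, lookahead] (the unique production whose predict set contains the lookahead).

Stack is shown with the top on the left.

Stack    Input    Action
------------------------
C $      [ n ] $  output C → [ C ]
[ C ] $  [ n ] $  match '['
C ] $    n ] $    output C → n
n ] $    n ] $    match 'n'
] $      ] $      match ']'
$        $        accept

The string is accepted.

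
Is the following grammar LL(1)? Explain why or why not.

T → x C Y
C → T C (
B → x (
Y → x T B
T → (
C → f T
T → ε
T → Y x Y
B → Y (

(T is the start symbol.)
Relevant sets:
  FIRST(Y) = { 'x' }
  FIRST(T) = { '(', 'x', ε }
  FIRST(C) = { '(', 'f', 'x' }
  FOLLOW(T) = { $, '(', 'f', 'x' }

For T:
  PREDICT(T → x C Y) = { 'x' }
  PREDICT(T → '(') = { '(' }
  PREDICT(T → ε) = { $, '(', 'f', 'x' }
  PREDICT(T → Y x Y) = { 'x' }
For C:
  PREDICT(C → T C '(') = { '(', 'f', 'x' }
  PREDICT(C → f T) = { 'f' }
For B:
  PREDICT(B → x '(') = { 'x' }
  PREDICT(B → Y '(') = { 'x' }
Y has a single production, so nothing to check there.

Conflict found: Predict set conflict for T: { 'x' }
The grammar is NOT LL(1).

Answer: No. Predict set conflict for T: { 'x' }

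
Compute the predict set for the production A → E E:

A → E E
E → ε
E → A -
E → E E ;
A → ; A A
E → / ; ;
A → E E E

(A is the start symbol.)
{ $, '-', '/', ';' }

PREDICT(A → E E) = (FIRST(RHS) \ {ε}) ∪ (FOLLOW(A) if ε ∈ FIRST(RHS), i.e. RHS ⇒* ε)
FIRST(E) = { '-', '/', ';', ε }
FIRST(E E) = { '-', '/', ';', ε }
ε ∈ FIRST(E E) (the right-hand side is nullable), so add FOLLOW(A) = { $, '-', '/', ';' }
PREDICT(A → E E) = { $, '-', '/', ';' }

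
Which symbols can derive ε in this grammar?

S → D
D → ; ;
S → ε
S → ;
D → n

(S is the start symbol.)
A non-terminal is nullable if it can derive ε (the empty string): either it has an ε-production, or it has a production whose right-hand side consists entirely of nullable non-terminals.

ε-productions: S → ε
So S is immediately nullable.
No further non-terminal can be added: every production for the remaining non-terminals contains a terminal or a non-nullable non-terminal.
Nullable = { 'S' }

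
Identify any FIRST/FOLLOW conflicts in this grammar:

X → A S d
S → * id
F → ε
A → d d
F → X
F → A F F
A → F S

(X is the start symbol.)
A FIRST/FOLLOW conflict occurs when a non-terminal N has a nullable alternative N → β (β ⇒* ε) and another alternative N → α with FIRST(α) ∩ FOLLOW(N) ≠ ∅: on such a lookahead the parser cannot decide between expanding α and letting N vanish via β.

Nullable non-terminals: F.
FIRST sets used below: FIRST(X) = { '*', 'd' }, FIRST(A) = { '*', 'd' }

F: nullable alternative(s) F → ε; FOLLOW(F) = { '*', 'd' }
  F → ε: FIRST \ {ε} = { } — this is the only nullable alternative, skip
  F → X: FIRST \ {ε} = { '*', 'd' } — overlaps FOLLOW(F) on { '*', 'd' }: CONFLICT
  F → A F F: FIRST \ {ε} = { '*', 'd' } — overlaps FOLLOW(F) on { '*', 'd' }: CONFLICT

A, S, X have no nullable alternative, so no FIRST/FOLLOW check is needed there.

So the grammar has 2 FIRST/FOLLOW conflicts (marked CONFLICT above).

Answer: Yes. F → X with FOLLOW(F) on { '*', 'd' }; F → A F F with FOLLOW(F) on { '*', 'd' }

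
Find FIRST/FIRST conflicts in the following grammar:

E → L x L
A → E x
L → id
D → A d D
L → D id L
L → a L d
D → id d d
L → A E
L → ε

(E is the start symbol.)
A FIRST/FIRST conflict occurs when two productions N → α and N → β for the same non-terminal have FIRST(α) ∩ FIRST(β) ≠ ∅ (with ε ∈ FIRST of a nullable right-hand side, so two nullable alternatives also conflict).

FIRST sets of the non-terminals at (or reachable through a nullable prefix from) the front of some alternative:
  FIRST(D) = { 'a', 'id', 'x' }
  FIRST(A) = { 'a', 'id', 'x' }

Productions for L:
  L → id: FIRST = { 'id' }
  L → D id L: FIRST = { 'a', 'id', 'x' }
  L → a L d: FIRST = { 'a' }
  L → A E: FIRST = { 'a', 'id', 'x' }
  L → ε: FIRST = { ε }
Productions for D:
  D → A d D: FIRST = { 'a', 'id', 'x' }
  D → id d d: FIRST = { 'id' }
E, A have only one production, so no FIRST/FIRST conflict is possible there.

Conflict for L: L → id and L → D id L
  Overlap: { 'id' }
Conflict for L: L → id and L → A E
  Overlap: { 'id' }
Conflict for L: L → D id L and L → a L d
  Overlap: { 'a' }
Conflict for L: L → D id L and L → A E
  Overlap: { 'a', 'id', 'x' }
Conflict for L: L → a L d and L → A E
  Overlap: { 'a' }
Conflict for D: D → A d D and D → id d d
  Overlap: { 'id' }

Answer: Yes. L → id / L → D id L on { 'id' }; L → id / L → A E on { 'id' }; L → D id L / L → a L d on { 'a' }; L → D id L / L → A E on { 'a', 'id', 'x' }; L → a L d / L → A E on { 'a' }; D → A d D / D → id d d on { 'id' }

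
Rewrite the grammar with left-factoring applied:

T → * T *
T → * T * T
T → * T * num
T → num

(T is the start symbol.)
Left-factoring transforms A → αβ₁ | αβ₂ into A → αA' and A' → β₁ | β₂
(α is the longest common prefix among the alternatives). Repeat until
no nonterminal has two alternatives with a common prefix.

Round 1: T has alternatives sharing prefix '* T *'. Introduce T': T → * T * T'
  Add: T' → ε
  Add: T' → T
  Add: T' → num

No remaining common prefixes — done.

Resulting grammar:
T → * T * T'
T' → ε
T' → T
T' → num
T → num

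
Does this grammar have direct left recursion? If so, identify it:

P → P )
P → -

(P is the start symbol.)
Direct left recursion occurs when N → N α for some non-terminal N (the right-hand side begins with the left-hand side itself).

P → P ): LEFT RECURSIVE (starts with P)
P → -: starts with '-'

The grammar has direct left recursion on: P.

Answer: Yes, P is left-recursive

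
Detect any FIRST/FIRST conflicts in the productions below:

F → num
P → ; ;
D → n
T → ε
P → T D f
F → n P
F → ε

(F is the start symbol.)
No FIRST/FIRST conflicts.

A FIRST/FIRST conflict occurs when two productions N → α and N → β for the same non-terminal have FIRST(α) ∩ FIRST(β) ≠ ∅ (with ε ∈ FIRST of a nullable right-hand side, so two nullable alternatives also conflict).

FIRST sets of the non-terminals at (or reachable through a nullable prefix from) the front of some alternative:
  FIRST(T) = { ε }
  FIRST(D) = { 'n' }

Productions for F:
  F → num: FIRST = { 'num' }
  F → n P: FIRST = { 'n' }
  F → ε: FIRST = { ε }
Productions for P:
  P → ; ;: FIRST = { ';' }
  P → T D f: FIRST = { 'n' }
D, T have only one production, so no FIRST/FIRST conflict is possible there.

All alternatives of each non-terminal have pairwise disjoint FIRST sets.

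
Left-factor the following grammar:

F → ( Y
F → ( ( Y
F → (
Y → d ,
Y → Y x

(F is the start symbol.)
F → ( F'
F' → Y
F' → ( Y
F' → ε
Y → d ,
Y → Y x

Left-factoring transforms A → αβ₁ | αβ₂ into A → αA' and A' → β₁ | β₂
(α is the longest common prefix among the alternatives). Repeat until
no nonterminal has two alternatives with a common prefix.

Round 1: F has alternatives sharing prefix '('. Introduce F': F → ( F'
  Add: F' → Y
  Add: F' → ( Y
  Add: F' → ε

No remaining common prefixes — done.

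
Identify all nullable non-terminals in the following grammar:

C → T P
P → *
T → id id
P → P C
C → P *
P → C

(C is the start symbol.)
A non-terminal is nullable if it can derive ε (the empty string): either it has an ε-production, or it has a production whose right-hand side consists entirely of nullable non-terminals.

There are no ε-productions, so no non-terminal can derive ε.
No non-terminals are nullable.

Answer: None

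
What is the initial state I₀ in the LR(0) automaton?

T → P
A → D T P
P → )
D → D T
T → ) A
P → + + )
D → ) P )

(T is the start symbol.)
{ [P → . )], [P → . + + )], [T → . ) A], [T → . P], [T' → . T] }

First, augment the grammar with T' → T
I₀ = CLOSURE({ [T' → . T] }):
  [T' → . T] has the dot before T: add [T → . P], [T → . ) A]
  [T → . P] has the dot before P: add [P → . )], [P → . + + )]
No further items can be added.

I₀ = { [P → . )], [P → . + + )], [T → . ) A], [T → . P], [T' → . T] }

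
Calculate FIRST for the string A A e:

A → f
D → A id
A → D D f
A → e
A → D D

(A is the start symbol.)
{ 'e', 'f' }

FIRST sets of the non-terminals involved (from the grammar, by fixed-point iteration):
  FIRST(A) = { 'e', 'f' }

To compute FIRST(A A e), process the symbols left to right:
Symbol A is a non-terminal. Add FIRST(A) \ {ε} = { 'e', 'f' }
A is not nullable (ε ∉ FIRST(A)), so stop here.
FIRST(A A e) = { 'e', 'f' }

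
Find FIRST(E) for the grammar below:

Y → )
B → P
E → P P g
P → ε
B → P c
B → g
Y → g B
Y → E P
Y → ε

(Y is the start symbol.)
{ 'g' }

FIRST sets of the other non-terminals involved (by the same procedure, iterated to a fixed point):
  FIRST(P) = { ε }

From E → P P g:
  - P is a non-terminal: add FIRST(P) \ {ε} = { }
    P is nullable, so continue to the next symbol
  - P is a non-terminal: add FIRST(P) \ {ε} = { }
    P is nullable, so continue to the next symbol
  - g is a terminal: add 'g' and stop

Collecting: FIRST(E) = { 'g' }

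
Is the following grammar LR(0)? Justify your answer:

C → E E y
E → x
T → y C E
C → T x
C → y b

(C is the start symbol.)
Augment with C' → C and build the canonical LR(0) collection (I0 = CLOSURE({[C' → . C]}), then GOTO on every symbol after a dot until no new states appear). It has 12 states:
  I0: { [C → . E E y], [C → . T x], [C → . y b], [C' → . C], [E → . x], [T → . y C E] }  — shift
  I1: { [C' → C .] }  — accept
  I2: { [C → E . E y], [E → . x] }  — shift
  I3: { [C → T . x] }  — shift
  I4: { [E → x .] }  — reduce
  I5: { [C → . E E y], [C → . T x], [C → . y b], [C → y . b], [E → . x], [T → . y C E], [T → y . C E] }  — shift
  I6: { [E → . x], [T → y C . E] }  — shift
  I7: { [C → y b .] }  — reduce
  I8: { [T → y C E .] }  — reduce
  I9: { [C → T x .] }  — reduce
  I10: { [C → E E . y] }  — shift
  I11: { [C → E E y .] }  — reduce

Every state is either a pure shift/goto state or contains exactly one complete item and nothing to shift — no conflicts. The grammar is LR(0).

Answer: Yes, the grammar is LR(0)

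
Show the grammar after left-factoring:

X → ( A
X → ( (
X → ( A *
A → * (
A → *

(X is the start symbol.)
X → ( X'
X' → A X''
X'' → ε
X'' → *
X' → (
A → * A'
A' → (
A' → ε

Left-factoring transforms A → αβ₁ | αβ₂ into A → αA' and A' → β₁ | β₂
(α is the longest common prefix among the alternatives). Repeat until
no nonterminal has two alternatives with a common prefix.

Round 1: X has alternatives sharing prefix '('. Introduce X': X → ( X'
  Add: X' → A
  Add: X' → (
  Add: X' → A *

Round 2: X' has alternatives sharing prefix 'A'. Introduce X'': X' → A X''
  Add: X'' → ε
  Add: X'' → *

Round 3: A has alternatives sharing prefix '*'. Introduce A': A → * A'
  Add: A' → (
  Add: A' → ε

No remaining common prefixes — done.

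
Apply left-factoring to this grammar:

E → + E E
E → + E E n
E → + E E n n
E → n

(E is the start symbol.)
Left-factoring transforms A → αβ₁ | αβ₂ into A → αA' and A' → β₁ | β₂
(α is the longest common prefix among the alternatives). Repeat until
no nonterminal has two alternatives with a common prefix.

Round 1: E has alternatives sharing prefix '+ E E'. Introduce E': E → + E E E'
  Add: E' → ε
  Add: E' → n
  Add: E' → n n

Round 2: E' has alternatives sharing prefix 'n'. Introduce E'': E' → n E''
  Add: E'' → ε
  Add: E'' → n

No remaining common prefixes — done.

Resulting grammar:
E → + E E E'
E' → ε
E' → n E''
E'' → ε
E'' → n
E → n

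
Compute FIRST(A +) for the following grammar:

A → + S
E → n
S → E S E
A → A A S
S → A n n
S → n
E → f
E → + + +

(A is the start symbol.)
{ '+' }

FIRST sets of the non-terminals involved (from the grammar, by fixed-point iteration):
  FIRST(A) = { '+' }

To compute FIRST(A +), process the symbols left to right:
Symbol A is a non-terminal. Add FIRST(A) \ {ε} = { '+' }
A is not nullable (ε ∉ FIRST(A)), so stop here.
FIRST(A +) = { '+' }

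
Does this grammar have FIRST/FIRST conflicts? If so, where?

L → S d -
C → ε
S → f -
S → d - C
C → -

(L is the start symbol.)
Productions for C:
  C → ε: FIRST = { ε }
  C → -: FIRST = { '-' }
Productions for S:
  S → f -: FIRST = { 'f' }
  S → d - C: FIRST = { 'd' }
L has only one production, so no FIRST/FIRST conflict is possible there.

All alternatives of each non-terminal have pairwise disjoint FIRST sets.

Answer: No FIRST/FIRST conflicts.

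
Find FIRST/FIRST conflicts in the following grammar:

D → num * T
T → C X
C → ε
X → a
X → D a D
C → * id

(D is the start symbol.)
A FIRST/FIRST conflict occurs when two productions N → α and N → β for the same non-terminal have FIRST(α) ∩ FIRST(β) ≠ ∅ (with ε ∈ FIRST of a nullable right-hand side, so two nullable alternatives also conflict).

FIRST sets of the non-terminals at (or reachable through a nullable prefix from) the front of some alternative:
  FIRST(D) = { 'num' }

Productions for C:
  C → ε: FIRST = { ε }
  C → * id: FIRST = { '*' }
Productions for X:
  X → a: FIRST = { 'a' }
  X → D a D: FIRST = { 'num' }
D, T have only one production, so no FIRST/FIRST conflict is possible there.

All alternatives of each non-terminal have pairwise disjoint FIRST sets.

Answer: No FIRST/FIRST conflicts.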